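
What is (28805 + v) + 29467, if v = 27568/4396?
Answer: 64047820/1099 ≈ 58278.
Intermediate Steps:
v = 6892/1099 (v = 27568*(1/4396) = 6892/1099 ≈ 6.2712)
(28805 + v) + 29467 = (28805 + 6892/1099) + 29467 = 31663587/1099 + 29467 = 64047820/1099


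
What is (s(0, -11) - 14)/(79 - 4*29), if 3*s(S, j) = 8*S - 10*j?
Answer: -68/111 ≈ -0.61261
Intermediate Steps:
s(S, j) = -10*j/3 + 8*S/3 (s(S, j) = (8*S - 10*j)/3 = (-10*j + 8*S)/3 = -10*j/3 + 8*S/3)
(s(0, -11) - 14)/(79 - 4*29) = ((-10/3*(-11) + (8/3)*0) - 14)/(79 - 4*29) = ((110/3 + 0) - 14)/(79 - 116) = (110/3 - 14)/(-37) = -1/37*68/3 = -68/111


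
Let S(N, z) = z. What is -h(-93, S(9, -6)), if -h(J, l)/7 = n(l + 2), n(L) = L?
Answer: -28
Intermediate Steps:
h(J, l) = -14 - 7*l (h(J, l) = -7*(l + 2) = -7*(2 + l) = -14 - 7*l)
-h(-93, S(9, -6)) = -(-14 - 7*(-6)) = -(-14 + 42) = -1*28 = -28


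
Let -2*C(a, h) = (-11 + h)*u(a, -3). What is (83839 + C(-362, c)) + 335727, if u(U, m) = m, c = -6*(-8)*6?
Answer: 839963/2 ≈ 4.1998e+5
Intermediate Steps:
c = 288 (c = 48*6 = 288)
C(a, h) = -33/2 + 3*h/2 (C(a, h) = -(-11 + h)*(-3)/2 = -(33 - 3*h)/2 = -33/2 + 3*h/2)
(83839 + C(-362, c)) + 335727 = (83839 + (-33/2 + (3/2)*288)) + 335727 = (83839 + (-33/2 + 432)) + 335727 = (83839 + 831/2) + 335727 = 168509/2 + 335727 = 839963/2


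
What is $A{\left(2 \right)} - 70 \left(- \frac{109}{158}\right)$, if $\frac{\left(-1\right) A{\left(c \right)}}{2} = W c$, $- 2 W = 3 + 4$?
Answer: $\frac{4921}{79} \approx 62.291$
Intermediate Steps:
$W = - \frac{7}{2}$ ($W = - \frac{3 + 4}{2} = \left(- \frac{1}{2}\right) 7 = - \frac{7}{2} \approx -3.5$)
$A{\left(c \right)} = 7 c$ ($A{\left(c \right)} = - 2 \left(- \frac{7 c}{2}\right) = 7 c$)
$A{\left(2 \right)} - 70 \left(- \frac{109}{158}\right) = 7 \cdot 2 - 70 \left(- \frac{109}{158}\right) = 14 - 70 \left(\left(-109\right) \frac{1}{158}\right) = 14 - - \frac{3815}{79} = 14 + \frac{3815}{79} = \frac{4921}{79}$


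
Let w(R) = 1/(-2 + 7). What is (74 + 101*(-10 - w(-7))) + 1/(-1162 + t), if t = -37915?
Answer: -186827142/195385 ≈ -956.20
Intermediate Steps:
w(R) = 1/5
(74 + 101*(-10 - w(-7))) + 1/(-1162 + t) = (74 + 101*(-10 - 1*1/5)) + 1/(-1162 - 37915) = (74 + 101*(-10 - 1/5)) + 1/(-39077) = (74 + 101*(-51/5)) - 1/39077 = (74 - 5151/5) - 1/39077 = -4781/5 - 1/39077 = -186827142/195385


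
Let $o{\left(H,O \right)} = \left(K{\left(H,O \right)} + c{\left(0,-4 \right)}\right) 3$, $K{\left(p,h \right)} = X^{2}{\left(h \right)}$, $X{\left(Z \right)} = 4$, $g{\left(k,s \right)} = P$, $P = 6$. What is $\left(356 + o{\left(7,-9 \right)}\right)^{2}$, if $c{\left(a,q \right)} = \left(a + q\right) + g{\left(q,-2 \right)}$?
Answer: $168100$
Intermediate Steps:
$g{\left(k,s \right)} = 6$
$c{\left(a,q \right)} = 6 + a + q$ ($c{\left(a,q \right)} = \left(a + q\right) + 6 = 6 + a + q$)
$K{\left(p,h \right)} = 16$ ($K{\left(p,h \right)} = 4^{2} = 16$)
$o{\left(H,O \right)} = 54$ ($o{\left(H,O \right)} = \left(16 + \left(6 + 0 - 4\right)\right) 3 = \left(16 + 2\right) 3 = 18 \cdot 3 = 54$)
$\left(356 + o{\left(7,-9 \right)}\right)^{2} = \left(356 + 54\right)^{2} = 410^{2} = 168100$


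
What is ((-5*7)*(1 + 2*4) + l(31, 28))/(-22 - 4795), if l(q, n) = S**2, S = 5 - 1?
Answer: 299/4817 ≈ 0.062072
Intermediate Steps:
S = 4
l(q, n) = 16 (l(q, n) = 4**2 = 16)
((-5*7)*(1 + 2*4) + l(31, 28))/(-22 - 4795) = ((-5*7)*(1 + 2*4) + 16)/(-22 - 4795) = (-35*(1 + 8) + 16)/(-4817) = (-35*9 + 16)*(-1/4817) = (-315 + 16)*(-1/4817) = -299*(-1/4817) = 299/4817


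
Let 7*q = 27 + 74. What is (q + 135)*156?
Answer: 163176/7 ≈ 23311.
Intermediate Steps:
q = 101/7 (q = (27 + 74)/7 = (1/7)*101 = 101/7 ≈ 14.429)
(q + 135)*156 = (101/7 + 135)*156 = (1046/7)*156 = 163176/7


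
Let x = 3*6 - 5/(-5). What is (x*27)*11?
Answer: 5643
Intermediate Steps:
x = 19 (x = 18 - 5*(-1/5) = 18 + 1 = 19)
(x*27)*11 = (19*27)*11 = 513*11 = 5643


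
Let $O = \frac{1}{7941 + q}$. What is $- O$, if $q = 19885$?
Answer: $- \frac{1}{27826} \approx -3.5938 \cdot 10^{-5}$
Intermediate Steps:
$O = \frac{1}{27826}$ ($O = \frac{1}{7941 + 19885} = \frac{1}{27826} \approx 3.5938 \cdot 10^{-5}$)
$- O = \left(-1\right) \frac{1}{27826} = - \frac{1}{27826}$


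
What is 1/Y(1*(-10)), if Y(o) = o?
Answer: -⅒ ≈ -0.10000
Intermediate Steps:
1/Y(1*(-10)) = 1/(1*(-10)) = 1/(-10) = -⅒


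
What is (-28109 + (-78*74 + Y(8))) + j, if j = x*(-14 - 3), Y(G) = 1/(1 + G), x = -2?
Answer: -304622/9 ≈ -33847.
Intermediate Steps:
j = 34 (j = -2*(-14 - 3) = -2*(-17) = 34)
(-28109 + (-78*74 + Y(8))) + j = (-28109 + (-78*74 + 1/(1 + 8))) + 34 = (-28109 + (-5772 + 1/9)) + 34 = (-28109 + (-5772 + ⅑)) + 34 = (-28109 - 51947/9) + 34 = -304928/9 + 34 = -304622/9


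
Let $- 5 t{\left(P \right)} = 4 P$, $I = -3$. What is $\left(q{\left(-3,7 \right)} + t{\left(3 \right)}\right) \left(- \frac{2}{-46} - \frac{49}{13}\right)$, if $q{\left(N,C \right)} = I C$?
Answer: $\frac{10026}{115} \approx 87.183$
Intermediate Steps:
$q{\left(N,C \right)} = - 3 C$
$t{\left(P \right)} = - \frac{4 P}{5}$
$\left(q{\left(-3,7 \right)} + t{\left(3 \right)}\right) \left(- \frac{2}{-46} - \frac{49}{13}\right) = \left(\left(-3\right) 7 - \frac{12}{5}\right) \left(- \frac{2}{-46} - \frac{49}{13}\right) = \left(-21 - \frac{12}{5}\right) \left(\left(-2\right) \left(- \frac{1}{46}\right) - \frac{49}{13}\right) = - \frac{117 \left(\frac{1}{23} - \frac{49}{13}\right)}{5} = \left(- \frac{117}{5}\right) \left(- \frac{1114}{299}\right) = \frac{10026}{115}$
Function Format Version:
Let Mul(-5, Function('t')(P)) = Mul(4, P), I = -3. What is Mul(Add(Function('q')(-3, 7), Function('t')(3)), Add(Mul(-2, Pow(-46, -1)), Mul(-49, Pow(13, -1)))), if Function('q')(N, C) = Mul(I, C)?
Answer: Rational(10026, 115) ≈ 87.183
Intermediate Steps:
Function('q')(N, C) = Mul(-3, C)
Function('t')(P) = Mul(Rational(-4, 5), P) (Function('t')(P) = Mul(Rational(-1, 5), Mul(4, P)) = Mul(Rational(-4, 5), P))
Mul(Add(Function('q')(-3, 7), Function('t')(3)), Add(Mul(-2, Pow(-46, -1)), Mul(-49, Pow(13, -1)))) = Mul(Add(Mul(-3, 7), Mul(Rational(-4, 5), 3)), Add(Mul(-2, Pow(-46, -1)), Mul(-49, Pow(13, -1)))) = Mul(Add(-21, Rational(-12, 5)), Add(Mul(-2, Rational(-1, 46)), Mul(-49, Rational(1, 13)))) = Mul(Rational(-117, 5), Add(Rational(1, 23), Rational(-49, 13))) = Mul(Rational(-117, 5), Rational(-1114, 299)) = Rational(10026, 115)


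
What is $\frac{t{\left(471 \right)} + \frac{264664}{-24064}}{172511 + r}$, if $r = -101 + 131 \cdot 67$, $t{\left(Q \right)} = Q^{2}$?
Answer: $\frac{667264645}{545010496} \approx 1.2243$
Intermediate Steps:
$r = 8676$ ($r = -101 + 8777 = 8676$)
$\frac{t{\left(471 \right)} + \frac{264664}{-24064}}{172511 + r} = \frac{471^{2} + \frac{264664}{-24064}}{172511 + 8676} = \frac{221841 + 264664 \left(- \frac{1}{24064}\right)}{181187} = \left(221841 - \frac{33083}{3008}\right) \frac{1}{181187} = \frac{667264645}{3008} \cdot \frac{1}{181187} = \frac{667264645}{545010496}$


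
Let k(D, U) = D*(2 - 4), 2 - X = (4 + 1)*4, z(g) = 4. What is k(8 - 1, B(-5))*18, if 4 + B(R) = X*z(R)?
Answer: -252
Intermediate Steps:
X = -18 (X = 2 - (4 + 1)*4 = 2 - 5*4 = 2 - 1*20 = 2 - 20 = -18)
B(R) = -76 (B(R) = -4 - 18*4 = -4 - 72 = -76)
k(D, U) = -2*D (k(D, U) = D*(-2) = -2*D)
k(8 - 1, B(-5))*18 = -2*(8 - 1)*18 = -2*7*18 = -14*18 = -252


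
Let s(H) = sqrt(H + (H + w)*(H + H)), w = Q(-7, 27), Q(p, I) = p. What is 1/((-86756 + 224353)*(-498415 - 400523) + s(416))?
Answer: -6871731777/849972557070568380194 - 13*sqrt(14)/1274958835605852570291 ≈ -8.0846e-12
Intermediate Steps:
w = -7
s(H) = sqrt(H + 2*H*(-7 + H)) (s(H) = sqrt(H + (H - 7)*(H + H)) = sqrt(H + (-7 + H)*(2*H)) = sqrt(H + 2*H*(-7 + H)))
1/((-86756 + 224353)*(-498415 - 400523) + s(416)) = 1/((-86756 + 224353)*(-498415 - 400523) + sqrt(416*(-13 + 2*416))) = 1/(137597*(-898938) + sqrt(416*(-13 + 832))) = 1/(-123691171986 + sqrt(416*819)) = 1/(-123691171986 + sqrt(340704)) = 1/(-123691171986 + 156*sqrt(14))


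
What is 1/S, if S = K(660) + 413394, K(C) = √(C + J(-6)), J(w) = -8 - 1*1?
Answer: 137798/56964866195 - √651/170894598585 ≈ 2.4189e-6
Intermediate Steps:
J(w) = -9 (J(w) = -8 - 1 = -9)
K(C) = √(-9 + C) (K(C) = √(C - 9) = √(-9 + C))
S = 413394 + √651 (S = √(-9 + 660) + 413394 = √651 + 413394 = 413394 + √651 ≈ 4.1342e+5)
1/S = 1/(413394 + √651)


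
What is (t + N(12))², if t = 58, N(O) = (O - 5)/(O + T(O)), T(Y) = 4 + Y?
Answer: 54289/16 ≈ 3393.1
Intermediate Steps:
N(O) = (-5 + O)/(4 + 2*O) (N(O) = (O - 5)/(O + (4 + O)) = (-5 + O)/(4 + 2*O))
(t + N(12))² = (58 + (-5 + 12)/(2*(2 + 12)))² = (58 + (½)*7/14)² = (58 + (½)*(1/14)*7)² = (58 + ¼)² = (233/4)² = 54289/16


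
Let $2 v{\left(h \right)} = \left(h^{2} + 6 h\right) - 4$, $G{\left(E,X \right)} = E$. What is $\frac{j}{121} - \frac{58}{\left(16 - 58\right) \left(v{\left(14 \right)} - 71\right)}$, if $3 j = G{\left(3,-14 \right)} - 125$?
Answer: $- \frac{17903}{56749} \approx -0.31548$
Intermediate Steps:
$v{\left(h \right)} = -2 + \frac{h^{2}}{2} + 3 h$ ($v{\left(h \right)} = \frac{\left(h^{2} + 6 h\right) - 4}{2} = \frac{-4 + h^{2} + 6 h}{2} = -2 + \frac{h^{2}}{2} + 3 h$)
$j = - \frac{122}{3}$ ($j = \frac{3 - 125}{3} = \frac{1}{3} \left(-122\right) = - \frac{122}{3} \approx -40.667$)
$\frac{j}{121} - \frac{58}{\left(16 - 58\right) \left(v{\left(14 \right)} - 71\right)} = - \frac{122}{3 \cdot 121} - \frac{58}{\left(16 - 58\right) \left(\left(-2 + \frac{14^{2}}{2} + 3 \cdot 14\right) - 71\right)} = \left(- \frac{122}{3}\right) \frac{1}{121} - \frac{58}{\left(-42\right) \left(\left(-2 + \frac{1}{2} \cdot 196 + 42\right) - 71\right)} = - \frac{122}{363} - \frac{58}{\left(-42\right) \left(\left(-2 + 98 + 42\right) - 71\right)} = - \frac{122}{363} - \frac{58}{\left(-42\right) \left(138 - 71\right)} = - \frac{122}{363} - \frac{58}{\left(-42\right) 67} = - \frac{122}{363} - \frac{58}{-2814} = - \frac{122}{363} - - \frac{29}{1407} = - \frac{122}{363} + \frac{29}{1407} = - \frac{17903}{56749}$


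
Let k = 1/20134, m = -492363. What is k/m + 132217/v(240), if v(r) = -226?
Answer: -327674602273885/560097870273 ≈ -585.03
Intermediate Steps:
k = 1/20134 ≈ 4.9667e-5
k/m + 132217/v(240) = (1/20134)/(-492363) + 132217/(-226) = (1/20134)*(-1/492363) + 132217*(-1/226) = -1/9913236642 - 132217/226 = -327674602273885/560097870273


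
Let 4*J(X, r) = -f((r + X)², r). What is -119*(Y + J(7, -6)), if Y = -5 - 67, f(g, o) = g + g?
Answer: 17255/2 ≈ 8627.5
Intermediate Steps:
f(g, o) = 2*g
Y = -72
J(X, r) = -(X + r)²/2 (J(X, r) = (-2*(r + X)²)/4 = (-2*(X + r)²)/4 = -(X + r)²/2)
-119*(Y + J(7, -6)) = -119*(-72 - (7 - 6)²/2) = -119*(-72 - ½*1²) = -119*(-72 - ½*1) = -119*(-72 - ½) = -119*(-145/2) = 17255/2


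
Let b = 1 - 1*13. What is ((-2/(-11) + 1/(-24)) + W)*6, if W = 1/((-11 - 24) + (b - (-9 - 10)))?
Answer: 193/308 ≈ 0.62662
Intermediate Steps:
b = -12 (b = 1 - 13 = -12)
W = -1/28 (W = 1/((-11 - 24) + (-12 - (-9 - 10))) = 1/(-35 + (-12 - 1*(-19))) = 1/(-35 + (-12 + 19)) = 1/(-35 + 7) = 1/(-28) = -1/28 ≈ -0.035714)
((-2/(-11) + 1/(-24)) + W)*6 = ((-2/(-11) + 1/(-24)) - 1/28)*6 = ((-2*(-1/11) + 1*(-1/24)) - 1/28)*6 = ((2/11 - 1/24) - 1/28)*6 = (37/264 - 1/28)*6 = (193/1848)*6 = 193/308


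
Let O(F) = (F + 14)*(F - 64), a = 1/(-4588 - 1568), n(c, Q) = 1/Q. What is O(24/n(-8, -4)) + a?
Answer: 80766719/6156 ≈ 13120.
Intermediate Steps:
a = -1/6156 (a = 1/(-6156) = -1/6156 ≈ -0.00016244)
O(F) = (-64 + F)*(14 + F) (O(F) = (14 + F)*(-64 + F) = (-64 + F)*(14 + F))
O(24/n(-8, -4)) + a = (-896 + (24/(1/(-4)))² - 1200/(1/(-4))) - 1/6156 = (-896 + (24/(-¼))² - 1200/(-¼)) - 1/6156 = (-896 + (24*(-4))² - 1200*(-4)) - 1/6156 = (-896 + (-96)² - 50*(-96)) - 1/6156 = (-896 + 9216 + 4800) - 1/6156 = 13120 - 1/6156 = 80766719/6156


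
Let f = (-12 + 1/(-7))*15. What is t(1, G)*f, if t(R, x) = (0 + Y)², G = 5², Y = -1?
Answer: -1275/7 ≈ -182.14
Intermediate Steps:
G = 25
t(R, x) = 1 (t(R, x) = (0 - 1)² = (-1)² = 1)
f = -1275/7 (f = (-12 - ⅐)*15 = -85/7*15 = -1275/7 ≈ -182.14)
t(1, G)*f = 1*(-1275/7) = -1275/7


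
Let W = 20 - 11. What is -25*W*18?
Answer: -4050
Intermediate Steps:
W = 9
-25*W*18 = -25*9*18 = -225*18 = -4050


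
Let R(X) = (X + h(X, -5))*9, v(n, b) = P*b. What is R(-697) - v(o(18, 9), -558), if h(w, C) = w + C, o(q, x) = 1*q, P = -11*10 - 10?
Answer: -79551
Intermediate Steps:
P = -120 (P = -110 - 10 = -120)
o(q, x) = q
h(w, C) = C + w
v(n, b) = -120*b
R(X) = -45 + 18*X (R(X) = (X + (-5 + X))*9 = (-5 + 2*X)*9 = -45 + 18*X)
R(-697) - v(o(18, 9), -558) = (-45 + 18*(-697)) - (-120)*(-558) = (-45 - 12546) - 1*66960 = -12591 - 66960 = -79551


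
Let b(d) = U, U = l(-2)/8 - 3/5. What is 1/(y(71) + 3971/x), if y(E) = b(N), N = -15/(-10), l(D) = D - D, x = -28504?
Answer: -142520/105367 ≈ -1.3526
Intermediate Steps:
l(D) = 0
N = 3/2 (N = -15*(-1/10) = 3/2 ≈ 1.5000)
U = -3/5 (U = 0/8 - 3/5 = 0*(1/8) - 3*1/5 = 0 - 3/5 = -3/5 ≈ -0.60000)
b(d) = -3/5
y(E) = -3/5
1/(y(71) + 3971/x) = 1/(-3/5 + 3971/(-28504)) = 1/(-3/5 + 3971*(-1/28504)) = 1/(-3/5 - 3971/28504) = 1/(-105367/142520) = -142520/105367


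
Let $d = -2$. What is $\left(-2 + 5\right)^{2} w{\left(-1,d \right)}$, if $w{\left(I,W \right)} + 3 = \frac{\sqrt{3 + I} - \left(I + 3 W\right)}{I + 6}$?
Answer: $- \frac{72}{5} + \frac{9 \sqrt{2}}{5} \approx -11.854$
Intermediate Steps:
$w{\left(I,W \right)} = -3 + \frac{\sqrt{3 + I} - I - 3 W}{6 + I}$ ($w{\left(I,W \right)} = -3 + \frac{\sqrt{3 + I} - \left(I + 3 W\right)}{I + 6} = -3 + \frac{\sqrt{3 + I} - I - 3 W}{6 + I}$)
$\left(-2 + 5\right)^{2} w{\left(-1,d \right)} = \left(-2 + 5\right)^{2} \frac{-18 + \sqrt{3 - 1} - -4 - -6}{6 - 1} = 3^{2} \frac{-18 + \sqrt{2} + 4 + 6}{5} = 9 \frac{-8 + \sqrt{2}}{5} = 9 \left(- \frac{8}{5} + \frac{\sqrt{2}}{5}\right) = - \frac{72}{5} + \frac{9 \sqrt{2}}{5}$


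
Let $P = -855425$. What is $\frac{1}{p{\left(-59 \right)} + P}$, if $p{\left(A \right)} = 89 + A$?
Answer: $- \frac{1}{855395} \approx -1.169 \cdot 10^{-6}$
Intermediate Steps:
$\frac{1}{p{\left(-59 \right)} + P} = \frac{1}{\left(89 - 59\right) - 855425} = \frac{1}{30 - 855425} = \frac{1}{-855395} = - \frac{1}{855395}$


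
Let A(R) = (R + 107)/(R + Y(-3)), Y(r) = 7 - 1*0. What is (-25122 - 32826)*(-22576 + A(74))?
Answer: 35318823100/27 ≈ 1.3081e+9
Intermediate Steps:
Y(r) = 7 (Y(r) = 7 + 0 = 7)
A(R) = (107 + R)/(7 + R) (A(R) = (R + 107)/(R + 7) = (107 + R)/(7 + R))
(-25122 - 32826)*(-22576 + A(74)) = (-25122 - 32826)*(-22576 + (107 + 74)/(7 + 74)) = -57948*(-22576 + 181/81) = -57948*(-1828475/81) = 35318823100/27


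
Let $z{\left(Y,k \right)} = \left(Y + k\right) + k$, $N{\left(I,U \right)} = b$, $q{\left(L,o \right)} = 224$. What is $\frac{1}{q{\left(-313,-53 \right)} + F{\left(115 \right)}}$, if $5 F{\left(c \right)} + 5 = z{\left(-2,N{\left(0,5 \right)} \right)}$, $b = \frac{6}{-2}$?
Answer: $\frac{5}{1107} \approx 0.0045167$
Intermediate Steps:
$b = -3$ ($b = 6 \left(- \frac{1}{2}\right) = -3$)
$N{\left(I,U \right)} = -3$
$z{\left(Y,k \right)} = Y + 2 k$
$F{\left(c \right)} = - \frac{13}{5}$ ($F{\left(c \right)} = -1 + \frac{-2 + 2 \left(-3\right)}{5} = -1 + \frac{-2 - 6}{5} = -1 + \frac{1}{5} \left(-8\right) = -1 - \frac{8}{5} = - \frac{13}{5}$)
$\frac{1}{q{\left(-313,-53 \right)} + F{\left(115 \right)}} = \frac{1}{224 - \frac{13}{5}} = \frac{1}{\frac{1107}{5}} = \frac{5}{1107}$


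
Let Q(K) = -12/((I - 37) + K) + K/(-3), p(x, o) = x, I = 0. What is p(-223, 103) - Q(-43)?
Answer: -14249/60 ≈ -237.48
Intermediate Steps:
Q(K) = -12/(-37 + K) - K/3 (Q(K) = -12/((0 - 37) + K) + K/(-3) = -12/(-37 + K) + K*(-⅓) = -12/(-37 + K) - K/3)
p(-223, 103) - Q(-43) = -223 - (-36 - 1*(-43)² + 37*(-43))/(3*(-37 - 43)) = -223 - (-36 - 1*1849 - 1591)/(3*(-80)) = -223 - (-1)*(-36 - 1849 - 1591)/(3*80) = -223 - (-1)*(-3476)/(3*80) = -223 - 1*869/60 = -223 - 869/60 = -14249/60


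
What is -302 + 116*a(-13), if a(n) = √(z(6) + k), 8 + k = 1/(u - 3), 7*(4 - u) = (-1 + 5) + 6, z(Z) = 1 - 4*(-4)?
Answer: -302 + 232*√15/3 ≈ -2.4893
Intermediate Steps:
z(Z) = 17 (z(Z) = 1 + 16 = 17)
u = 18/7 (u = 4 - ((-1 + 5) + 6)/7 = 4 - (4 + 6)/7 = 4 - ⅐*10 = 4 - 10/7 = 18/7 ≈ 2.5714)
k = -31/3 (k = -8 + 1/(18/7 - 3) = -8 + 1/(-3/7) = -8 - 7/3 = -31/3 ≈ -10.333)
a(n) = 2*√15/3 (a(n) = √(17 - 31/3) = √(20/3) = 2*√15/3)
-302 + 116*a(-13) = -302 + 116*(2*√15/3) = -302 + 232*√15/3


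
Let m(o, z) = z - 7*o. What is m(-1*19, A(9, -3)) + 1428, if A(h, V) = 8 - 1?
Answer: 1568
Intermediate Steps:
A(h, V) = 7
m(-1*19, A(9, -3)) + 1428 = (7 - (-7)*19) + 1428 = (7 - 7*(-19)) + 1428 = (7 + 133) + 1428 = 140 + 1428 = 1568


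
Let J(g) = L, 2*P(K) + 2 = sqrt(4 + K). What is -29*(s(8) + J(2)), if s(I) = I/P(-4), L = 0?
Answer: 232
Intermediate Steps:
P(K) = -1 + sqrt(4 + K)/2
J(g) = 0
s(I) = -I (s(I) = I/(-1 + sqrt(4 - 4)/2) = I/(-1 + sqrt(0)/2) = I/(-1 + (1/2)*0) = I/(-1 + 0) = I/(-1) = I*(-1) = -I)
-29*(s(8) + J(2)) = -29*(-1*8 + 0) = -29*(-8 + 0) = -29*(-8) = 232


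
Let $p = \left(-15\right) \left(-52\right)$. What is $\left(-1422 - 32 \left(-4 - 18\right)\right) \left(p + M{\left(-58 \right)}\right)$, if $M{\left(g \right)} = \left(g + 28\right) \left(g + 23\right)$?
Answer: $-1313940$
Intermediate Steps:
$M{\left(g \right)} = \left(23 + g\right) \left(28 + g\right)$ ($M{\left(g \right)} = \left(28 + g\right) \left(23 + g\right) = \left(23 + g\right) \left(28 + g\right)$)
$p = 780$
$\left(-1422 - 32 \left(-4 - 18\right)\right) \left(p + M{\left(-58 \right)}\right) = \left(-1422 - 32 \left(-4 - 18\right)\right) \left(780 + \left(644 + \left(-58\right)^{2} + 51 \left(-58\right)\right)\right) = \left(-1422 - -704\right) \left(780 + \left(644 + 3364 - 2958\right)\right) = \left(-1422 + 704\right) \left(780 + 1050\right) = \left(-718\right) 1830 = -1313940$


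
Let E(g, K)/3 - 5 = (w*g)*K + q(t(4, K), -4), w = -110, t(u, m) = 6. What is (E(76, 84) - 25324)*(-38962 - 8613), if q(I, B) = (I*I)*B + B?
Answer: 101452402975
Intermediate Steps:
q(I, B) = B + B*I² (q(I, B) = I²*B + B = B*I² + B = B + B*I²)
E(g, K) = -429 - 330*K*g (E(g, K) = 15 + 3*((-110*g)*K - 4*(1 + 6²)) = 15 + 3*(-110*K*g - 4*(1 + 36)) = 15 + 3*(-110*K*g - 4*37) = 15 + 3*(-110*K*g - 148) = 15 + 3*(-148 - 110*K*g) = 15 + (-444 - 330*K*g) = -429 - 330*K*g)
(E(76, 84) - 25324)*(-38962 - 8613) = ((-429 - 330*84*76) - 25324)*(-38962 - 8613) = ((-429 - 2106720) - 25324)*(-47575) = (-2107149 - 25324)*(-47575) = -2132473*(-47575) = 101452402975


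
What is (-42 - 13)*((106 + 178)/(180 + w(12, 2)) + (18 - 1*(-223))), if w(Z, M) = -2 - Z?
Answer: -1107975/83 ≈ -13349.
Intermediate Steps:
(-42 - 13)*((106 + 178)/(180 + w(12, 2)) + (18 - 1*(-223))) = (-42 - 13)*((106 + 178)/(180 + (-2 - 1*12)) + (18 - 1*(-223))) = -55*(284/(180 + (-2 - 12)) + (18 + 223)) = -55*(284/(180 - 14) + 241) = -55*(284/166 + 241) = -55*(284*(1/166) + 241) = -55*(142/83 + 241) = -55*20145/83 = -1107975/83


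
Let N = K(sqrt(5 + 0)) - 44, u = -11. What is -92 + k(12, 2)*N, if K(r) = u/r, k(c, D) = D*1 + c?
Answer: -708 - 154*sqrt(5)/5 ≈ -776.87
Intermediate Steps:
k(c, D) = D + c
K(r) = -11/r
N = -44 - 11*sqrt(5)/5 (N = -11/sqrt(5 + 0) - 44 = -11*sqrt(5)/5 - 44 = -44 - 11*sqrt(5)/5 ≈ -48.919)
-92 + k(12, 2)*N = -92 + (2 + 12)*(-44 - 11*sqrt(5)/5) = -92 + 14*(-44 - 11*sqrt(5)/5) = -92 + (-616 - 154*sqrt(5)/5) = -708 - 154*sqrt(5)/5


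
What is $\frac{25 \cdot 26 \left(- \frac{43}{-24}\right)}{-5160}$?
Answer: $- \frac{65}{288} \approx -0.22569$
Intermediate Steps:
$\frac{25 \cdot 26 \left(- \frac{43}{-24}\right)}{-5160} = 650 \left(\left(-43\right) \left(- \frac{1}{24}\right)\right) \left(- \frac{1}{5160}\right) = 650 \cdot \frac{43}{24} \left(- \frac{1}{5160}\right) = \frac{13975}{12} \left(- \frac{1}{5160}\right) = - \frac{65}{288}$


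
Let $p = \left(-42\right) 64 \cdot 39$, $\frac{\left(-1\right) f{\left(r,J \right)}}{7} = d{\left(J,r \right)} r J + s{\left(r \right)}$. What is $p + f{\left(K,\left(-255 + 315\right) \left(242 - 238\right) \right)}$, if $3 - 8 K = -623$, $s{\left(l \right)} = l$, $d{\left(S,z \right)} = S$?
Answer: $- \frac{126623119}{4} \approx -3.1656 \cdot 10^{7}$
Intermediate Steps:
$K = \frac{313}{4}$ ($K = \frac{3}{8} - - \frac{623}{8} = \frac{3}{8} + \frac{623}{8} = \frac{313}{4} \approx 78.25$)
$f{\left(r,J \right)} = - 7 r - 7 r J^{2}$ ($f{\left(r,J \right)} = - 7 \left(J r J + r\right) = - 7 \left(r J^{2} + r\right) = - 7 \left(r + r J^{2}\right) = - 7 r - 7 r J^{2}$)
$p = -104832$ ($p = \left(-2688\right) 39 = -104832$)
$p + f{\left(K,\left(-255 + 315\right) \left(242 - 238\right) \right)} = -104832 + 7 \cdot \frac{313}{4} \left(-1 - \left(\left(-255 + 315\right) \left(242 - 238\right)\right)^{2}\right) = -104832 + 7 \cdot \frac{313}{4} \left(-1 - \left(60 \cdot 4\right)^{2}\right) = -104832 + 7 \cdot \frac{313}{4} \left(-1 - 240^{2}\right) = -104832 + 7 \cdot \frac{313}{4} \left(-1 - 57600\right) = -104832 + 7 \cdot \frac{313}{4} \left(-57601\right) = -104832 - \frac{126203791}{4} = - \frac{126623119}{4}$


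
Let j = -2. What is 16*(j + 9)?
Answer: 112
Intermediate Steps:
16*(j + 9) = 16*(-2 + 9) = 16*7 = 112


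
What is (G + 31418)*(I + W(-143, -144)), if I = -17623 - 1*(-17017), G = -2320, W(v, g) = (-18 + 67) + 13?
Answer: -15829312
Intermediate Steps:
W(v, g) = 62 (W(v, g) = 49 + 13 = 62)
I = -606 (I = -17623 + 17017 = -606)
(G + 31418)*(I + W(-143, -144)) = (-2320 + 31418)*(-606 + 62) = 29098*(-544) = -15829312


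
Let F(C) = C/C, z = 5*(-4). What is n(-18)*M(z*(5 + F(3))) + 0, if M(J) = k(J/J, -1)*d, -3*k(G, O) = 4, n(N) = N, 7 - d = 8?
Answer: -24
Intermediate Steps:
d = -1 (d = 7 - 1*8 = 7 - 8 = -1)
z = -20
F(C) = 1
k(G, O) = -4/3 (k(G, O) = -1/3*4 = -4/3)
M(J) = 4/3 (M(J) = -4/3*(-1) = 4/3)
n(-18)*M(z*(5 + F(3))) + 0 = -18*4/3 + 0 = -24 + 0 = -24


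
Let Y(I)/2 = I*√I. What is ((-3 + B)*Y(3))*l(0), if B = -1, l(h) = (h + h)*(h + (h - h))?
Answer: 0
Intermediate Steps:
l(h) = 2*h² (l(h) = (2*h)*(h + 0) = (2*h)*h = 2*h²)
Y(I) = 2*I^(3/2) (Y(I) = 2*(I*√I) = 2*I^(3/2))
((-3 + B)*Y(3))*l(0) = ((-3 - 1)*(2*3^(3/2)))*(2*0²) = (-8*3*√3)*(2*0) = -24*√3*0 = 0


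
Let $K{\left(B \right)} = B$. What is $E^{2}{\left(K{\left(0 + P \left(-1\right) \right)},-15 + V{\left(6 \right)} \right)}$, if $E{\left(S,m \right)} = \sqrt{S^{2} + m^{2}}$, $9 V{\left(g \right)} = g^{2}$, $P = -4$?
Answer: $137$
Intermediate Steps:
$V{\left(g \right)} = \frac{g^{2}}{9}$
$E^{2}{\left(K{\left(0 + P \left(-1\right) \right)},-15 + V{\left(6 \right)} \right)} = \left(\sqrt{\left(0 - -4\right)^{2} + \left(-15 + \frac{6^{2}}{9}\right)^{2}}\right)^{2} = \left(\sqrt{\left(0 + 4\right)^{2} + \left(-15 + \frac{1}{9} \cdot 36\right)^{2}}\right)^{2} = \left(\sqrt{4^{2} + \left(-15 + 4\right)^{2}}\right)^{2} = \left(\sqrt{16 + \left(-11\right)^{2}}\right)^{2} = \left(\sqrt{16 + 121}\right)^{2} = \left(\sqrt{137}\right)^{2} = 137$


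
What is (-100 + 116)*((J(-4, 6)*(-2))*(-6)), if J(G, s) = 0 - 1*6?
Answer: -1152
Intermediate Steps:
J(G, s) = -6 (J(G, s) = 0 - 6 = -6)
(-100 + 116)*((J(-4, 6)*(-2))*(-6)) = (-100 + 116)*(-6*(-2)*(-6)) = 16*(12*(-6)) = 16*(-72) = -1152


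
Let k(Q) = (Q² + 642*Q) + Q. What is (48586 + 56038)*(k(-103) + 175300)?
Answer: 12521400320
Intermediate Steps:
k(Q) = Q² + 643*Q
(48586 + 56038)*(k(-103) + 175300) = (48586 + 56038)*(-103*(643 - 103) + 175300) = 104624*(-103*540 + 175300) = 104624*(-55620 + 175300) = 104624*119680 = 12521400320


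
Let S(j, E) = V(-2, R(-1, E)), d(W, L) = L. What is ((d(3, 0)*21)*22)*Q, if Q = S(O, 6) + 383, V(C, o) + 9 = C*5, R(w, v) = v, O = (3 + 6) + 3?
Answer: 0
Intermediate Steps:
O = 12 (O = 9 + 3 = 12)
V(C, o) = -9 + 5*C (V(C, o) = -9 + C*5 = -9 + 5*C)
S(j, E) = -19 (S(j, E) = -9 + 5*(-2) = -9 - 10 = -19)
Q = 364 (Q = -19 + 383 = 364)
((d(3, 0)*21)*22)*Q = ((0*21)*22)*364 = (0*22)*364 = 0*364 = 0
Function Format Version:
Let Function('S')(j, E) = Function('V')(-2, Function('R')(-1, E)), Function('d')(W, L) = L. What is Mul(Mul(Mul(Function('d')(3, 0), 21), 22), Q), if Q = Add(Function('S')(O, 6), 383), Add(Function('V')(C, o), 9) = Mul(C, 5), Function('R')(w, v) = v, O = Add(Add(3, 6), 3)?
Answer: 0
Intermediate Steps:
O = 12 (O = Add(9, 3) = 12)
Function('V')(C, o) = Add(-9, Mul(5, C)) (Function('V')(C, o) = Add(-9, Mul(C, 5)) = Add(-9, Mul(5, C)))
Function('S')(j, E) = -19 (Function('S')(j, E) = Add(-9, Mul(5, -2)) = Add(-9, -10) = -19)
Q = 364 (Q = Add(-19, 383) = 364)
Mul(Mul(Mul(Function('d')(3, 0), 21), 22), Q) = Mul(Mul(Mul(0, 21), 22), 364) = Mul(Mul(0, 22), 364) = Mul(0, 364) = 0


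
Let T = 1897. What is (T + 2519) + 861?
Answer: 5277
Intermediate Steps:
(T + 2519) + 861 = (1897 + 2519) + 861 = 4416 + 861 = 5277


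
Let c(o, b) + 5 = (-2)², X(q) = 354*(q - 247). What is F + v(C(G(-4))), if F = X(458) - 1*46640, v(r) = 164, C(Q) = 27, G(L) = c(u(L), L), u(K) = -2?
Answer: 28218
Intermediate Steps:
X(q) = -87438 + 354*q (X(q) = 354*(-247 + q) = -87438 + 354*q)
c(o, b) = -1 (c(o, b) = -5 + (-2)² = -5 + 4 = -1)
G(L) = -1
F = 28054 (F = (-87438 + 354*458) - 1*46640 = (-87438 + 162132) - 46640 = 74694 - 46640 = 28054)
F + v(C(G(-4))) = 28054 + 164 = 28218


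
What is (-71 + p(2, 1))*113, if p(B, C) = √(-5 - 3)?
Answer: -8023 + 226*I*√2 ≈ -8023.0 + 319.61*I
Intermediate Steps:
p(B, C) = 2*I*√2 (p(B, C) = √(-8) = 2*I*√2)
(-71 + p(2, 1))*113 = (-71 + 2*I*√2)*113 = -8023 + 226*I*√2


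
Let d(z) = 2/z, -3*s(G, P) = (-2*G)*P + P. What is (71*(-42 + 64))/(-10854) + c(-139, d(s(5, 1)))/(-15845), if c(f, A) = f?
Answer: -11620592/85990815 ≈ -0.13514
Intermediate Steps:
s(G, P) = -P/3 + 2*G*P/3 (s(G, P) = -((-2*G)*P + P)/3 = -(-2*G*P + P)/3 = -(P - 2*G*P)/3 = -P/3 + 2*G*P/3)
(71*(-42 + 64))/(-10854) + c(-139, d(s(5, 1)))/(-15845) = (71*(-42 + 64))/(-10854) - 139/(-15845) = (71*22)*(-1/10854) - 139*(-1/15845) = 1562*(-1/10854) + 139/15845 = -781/5427 + 139/15845 = -11620592/85990815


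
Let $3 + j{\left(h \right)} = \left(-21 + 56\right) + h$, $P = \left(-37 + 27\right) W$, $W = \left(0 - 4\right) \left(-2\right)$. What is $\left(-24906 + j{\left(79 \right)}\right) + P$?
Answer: $-24875$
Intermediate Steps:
$W = 8$ ($W = \left(-4\right) \left(-2\right) = 8$)
$P = -80$ ($P = \left(-37 + 27\right) 8 = \left(-10\right) 8 = -80$)
$j{\left(h \right)} = 32 + h$ ($j{\left(h \right)} = -3 + \left(\left(-21 + 56\right) + h\right) = -3 + \left(35 + h\right) = 32 + h$)
$\left(-24906 + j{\left(79 \right)}\right) + P = \left(-24906 + \left(32 + 79\right)\right) - 80 = \left(-24906 + 111\right) - 80 = -24795 - 80 = -24875$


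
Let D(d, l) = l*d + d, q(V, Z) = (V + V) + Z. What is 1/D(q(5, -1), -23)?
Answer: -1/198 ≈ -0.0050505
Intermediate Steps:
q(V, Z) = Z + 2*V (q(V, Z) = 2*V + Z = Z + 2*V)
D(d, l) = d + d*l (D(d, l) = d*l + d = d + d*l)
1/D(q(5, -1), -23) = 1/((-1 + 2*5)*(1 - 23)) = 1/((-1 + 10)*(-22)) = 1/(9*(-22)) = 1/(-198) = -1/198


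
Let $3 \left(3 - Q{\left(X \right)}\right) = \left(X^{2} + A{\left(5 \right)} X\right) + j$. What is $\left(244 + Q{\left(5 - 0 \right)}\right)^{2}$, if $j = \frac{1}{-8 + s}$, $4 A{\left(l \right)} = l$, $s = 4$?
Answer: $\frac{504100}{9} \approx 56011.0$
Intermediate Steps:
$A{\left(l \right)} = \frac{l}{4}$
$j = - \frac{1}{4}$ ($j = \frac{1}{-8 + 4} = \frac{1}{-4} = - \frac{1}{4} \approx -0.25$)
$Q{\left(X \right)} = \frac{37}{12} - \frac{5 X}{12} - \frac{X^{2}}{3}$ ($Q{\left(X \right)} = 3 - \frac{\left(X^{2} + \frac{1}{4} \cdot 5 X\right) - \frac{1}{4}}{3} = 3 - \frac{\left(X^{2} + \frac{5 X}{4}\right) - \frac{1}{4}}{3} = 3 - \frac{- \frac{1}{4} + X^{2} + \frac{5 X}{4}}{3} = 3 - \left(- \frac{1}{12} + \frac{X^{2}}{3} + \frac{5 X}{12}\right) = \frac{37}{12} - \frac{5 X}{12} - \frac{X^{2}}{3}$)
$\left(244 + Q{\left(5 - 0 \right)}\right)^{2} = \left(244 - \left(- \frac{37}{12} + \frac{\left(5 - 0\right)^{2}}{3} + \frac{5 \left(5 - 0\right)}{12}\right)\right)^{2} = \left(244 - \left(- \frac{37}{12} + \frac{\left(5 + 0\right)^{2}}{3} + \frac{5 \left(5 + 0\right)}{12}\right)\right)^{2} = \left(244 - \left(-1 + \frac{25}{3}\right)\right)^{2} = \left(244 - \frac{22}{3}\right)^{2} = \left(\frac{710}{3}\right)^{2} = \frac{504100}{9}$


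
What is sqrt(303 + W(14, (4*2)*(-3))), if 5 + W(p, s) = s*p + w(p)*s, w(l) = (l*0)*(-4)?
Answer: I*sqrt(38) ≈ 6.1644*I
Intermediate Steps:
w(l) = 0 (w(l) = 0*(-4) = 0)
W(p, s) = -5 + p*s (W(p, s) = -5 + (s*p + 0*s) = -5 + (p*s + 0) = -5 + p*s)
sqrt(303 + W(14, (4*2)*(-3))) = sqrt(303 + (-5 + 14*((4*2)*(-3)))) = sqrt(303 + (-5 + 14*(8*(-3)))) = sqrt(303 + (-5 + 14*(-24))) = sqrt(303 + (-5 - 336)) = sqrt(303 - 341) = sqrt(-38) = I*sqrt(38)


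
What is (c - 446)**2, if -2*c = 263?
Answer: 1334025/4 ≈ 3.3351e+5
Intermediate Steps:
c = -263/2 (c = -1/2*263 = -263/2 ≈ -131.50)
(c - 446)**2 = (-263/2 - 446)**2 = (-1155/2)**2 = 1334025/4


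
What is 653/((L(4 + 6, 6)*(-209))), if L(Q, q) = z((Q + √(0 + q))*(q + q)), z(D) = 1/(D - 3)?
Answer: -76401/209 - 7836*√6/209 ≈ -457.39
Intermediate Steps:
z(D) = 1/(-3 + D)
L(Q, q) = 1/(-3 + 2*q*(Q + √q)) (L(Q, q) = 1/(-3 + (Q + √(0 + q))*(q + q)) = 1/(-3 + (Q + √q)*(2*q)) = 1/(-3 + 2*q*(Q + √q)))
653/((L(4 + 6, 6)*(-209))) = 653/((-209/(-3 + 2*6^(3/2) + 2*(4 + 6)*6))) = 653/((-209/(-3 + 2*(6*√6) + 2*10*6))) = 653/((-209/(-3 + 12*√6 + 120))) = 653/((-209/(117 + 12*√6))) = 653*(-117/209 - 12*√6/209) = -76401/209 - 7836*√6/209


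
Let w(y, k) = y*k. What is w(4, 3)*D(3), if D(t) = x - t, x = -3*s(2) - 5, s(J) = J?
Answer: -168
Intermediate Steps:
w(y, k) = k*y
x = -11 (x = -3*2 - 5 = -6 - 5 = -11)
D(t) = -11 - t
w(4, 3)*D(3) = (3*4)*(-11 - 1*3) = 12*(-11 - 3) = 12*(-14) = -168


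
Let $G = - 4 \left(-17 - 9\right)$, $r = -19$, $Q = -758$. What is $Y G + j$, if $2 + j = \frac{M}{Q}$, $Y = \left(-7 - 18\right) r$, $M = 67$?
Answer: $\frac{37443617}{758} \approx 49398.0$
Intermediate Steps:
$G = 104$ ($G = \left(-4\right) \left(-26\right) = 104$)
$Y = 475$ ($Y = \left(-7 - 18\right) \left(-19\right) = \left(-25\right) \left(-19\right) = 475$)
$j = - \frac{1583}{758}$ ($j = -2 + \frac{67}{-758} = -2 + 67 \left(- \frac{1}{758}\right) = -2 - \frac{67}{758} = - \frac{1583}{758} \approx -2.0884$)
$Y G + j = 475 \cdot 104 - \frac{1583}{758} = 49400 - \frac{1583}{758} = \frac{37443617}{758}$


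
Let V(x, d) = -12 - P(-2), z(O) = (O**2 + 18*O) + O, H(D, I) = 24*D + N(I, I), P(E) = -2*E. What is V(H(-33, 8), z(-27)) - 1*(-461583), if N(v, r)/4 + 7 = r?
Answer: 461567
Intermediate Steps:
N(v, r) = -28 + 4*r
H(D, I) = -28 + 4*I + 24*D (H(D, I) = 24*D + (-28 + 4*I) = -28 + 4*I + 24*D)
z(O) = O**2 + 19*O
V(x, d) = -16 (V(x, d) = -12 - (-2)*(-2) = -12 - 1*4 = -12 - 4 = -16)
V(H(-33, 8), z(-27)) - 1*(-461583) = -16 - 1*(-461583) = -16 + 461583 = 461567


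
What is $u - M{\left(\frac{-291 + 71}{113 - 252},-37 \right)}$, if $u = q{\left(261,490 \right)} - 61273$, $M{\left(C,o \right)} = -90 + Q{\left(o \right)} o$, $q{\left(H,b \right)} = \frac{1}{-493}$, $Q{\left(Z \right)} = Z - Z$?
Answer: $- \frac{30163220}{493} \approx -61183.0$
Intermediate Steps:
$Q{\left(Z \right)} = 0$
$q{\left(H,b \right)} = - \frac{1}{493}$
$M{\left(C,o \right)} = -90$ ($M{\left(C,o \right)} = -90 + 0 o = -90 + 0 = -90$)
$u = - \frac{30207590}{493}$ ($u = - \frac{1}{493} - 61273 = - \frac{30207590}{493} \approx -61273.0$)
$u - M{\left(\frac{-291 + 71}{113 - 252},-37 \right)} = - \frac{30207590}{493} - -90 = - \frac{30207590}{493} + 90 = - \frac{30163220}{493}$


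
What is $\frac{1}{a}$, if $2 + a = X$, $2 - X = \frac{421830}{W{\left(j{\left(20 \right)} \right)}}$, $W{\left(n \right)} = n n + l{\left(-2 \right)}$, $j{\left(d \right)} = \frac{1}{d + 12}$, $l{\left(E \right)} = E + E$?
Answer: $\frac{91}{9598976} \approx 9.4802 \cdot 10^{-6}$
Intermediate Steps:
$l{\left(E \right)} = 2 E$
$j{\left(d \right)} = \frac{1}{12 + d}$
$W{\left(n \right)} = -4 + n^{2}$ ($W{\left(n \right)} = n n + 2 \left(-2\right) = n^{2} - 4 = -4 + n^{2}$)
$X = \frac{9599158}{91}$ ($X = 2 - \frac{421830}{-4 + \left(\frac{1}{12 + 20}\right)^{2}} = 2 - \frac{421830}{-4 + \left(\frac{1}{32}\right)^{2}} = 2 - \frac{421830}{-4 + \frac{1}{1024}} = 2 - \frac{421830}{- \frac{4095}{1024}} = 2 - 421830 \left(- \frac{1024}{4095}\right) = 2 - - \frac{9598976}{91} = 2 + \frac{9598976}{91} = \frac{9599158}{91} \approx 1.0549 \cdot 10^{5}$)
$a = \frac{9598976}{91}$ ($a = -2 + \frac{9599158}{91} = \frac{9598976}{91} \approx 1.0548 \cdot 10^{5}$)
$\frac{1}{a} = \frac{1}{\frac{9598976}{91}} = \frac{91}{9598976}$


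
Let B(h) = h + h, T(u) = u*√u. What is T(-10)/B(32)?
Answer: -5*I*√10/32 ≈ -0.49411*I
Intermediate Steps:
T(u) = u^(3/2)
B(h) = 2*h
T(-10)/B(32) = (-10)^(3/2)/((2*32)) = -10*I*√10/64 = -10*I*√10*(1/64) = -5*I*√10/32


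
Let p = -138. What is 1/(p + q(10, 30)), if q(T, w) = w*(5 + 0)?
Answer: 1/12 ≈ 0.083333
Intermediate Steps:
q(T, w) = 5*w (q(T, w) = w*5 = 5*w)
1/(p + q(10, 30)) = 1/(-138 + 5*30) = 1/(-138 + 150) = 1/12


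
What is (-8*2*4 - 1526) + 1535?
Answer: -55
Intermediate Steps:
(-8*2*4 - 1526) + 1535 = (-16*4 - 1526) + 1535 = (-64 - 1526) + 1535 = -1590 + 1535 = -55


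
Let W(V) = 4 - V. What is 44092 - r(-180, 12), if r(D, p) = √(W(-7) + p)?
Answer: 44092 - √23 ≈ 44087.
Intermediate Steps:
r(D, p) = √(11 + p) (r(D, p) = √((4 - 1*(-7)) + p) = √((4 + 7) + p) = √(11 + p))
44092 - r(-180, 12) = 44092 - √(11 + 12) = 44092 - √23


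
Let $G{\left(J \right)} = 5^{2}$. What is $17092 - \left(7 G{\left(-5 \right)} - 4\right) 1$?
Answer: $16921$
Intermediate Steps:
$G{\left(J \right)} = 25$
$17092 - \left(7 G{\left(-5 \right)} - 4\right) 1 = 17092 - \left(7 \cdot 25 - 4\right) 1 = 17092 - \left(175 - 4\right) 1 = 17092 - 171 \cdot 1 = 17092 - 171 = 16921$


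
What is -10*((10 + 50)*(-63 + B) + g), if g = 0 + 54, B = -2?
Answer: 38460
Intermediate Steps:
g = 54
-10*((10 + 50)*(-63 + B) + g) = -10*((10 + 50)*(-63 - 2) + 54) = -10*(60*(-65) + 54) = -10*(-3900 + 54) = -10*(-3846) = 38460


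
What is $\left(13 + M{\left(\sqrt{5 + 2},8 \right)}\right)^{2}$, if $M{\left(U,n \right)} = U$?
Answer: $\left(13 + \sqrt{7}\right)^{2} \approx 244.79$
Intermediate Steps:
$\left(13 + M{\left(\sqrt{5 + 2},8 \right)}\right)^{2} = \left(13 + \sqrt{5 + 2}\right)^{2} = \left(13 + \sqrt{7}\right)^{2}$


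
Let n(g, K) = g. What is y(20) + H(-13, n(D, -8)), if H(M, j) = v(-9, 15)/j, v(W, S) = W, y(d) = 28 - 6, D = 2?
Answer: 35/2 ≈ 17.500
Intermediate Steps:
y(d) = 22
H(M, j) = -9/j
y(20) + H(-13, n(D, -8)) = 22 - 9/2 = 35/2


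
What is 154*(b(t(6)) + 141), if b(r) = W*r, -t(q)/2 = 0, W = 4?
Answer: 21714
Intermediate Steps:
t(q) = 0 (t(q) = -2*0 = 0)
b(r) = 4*r
154*(b(t(6)) + 141) = 154*(4*0 + 141) = 154*(0 + 141) = 154*141 = 21714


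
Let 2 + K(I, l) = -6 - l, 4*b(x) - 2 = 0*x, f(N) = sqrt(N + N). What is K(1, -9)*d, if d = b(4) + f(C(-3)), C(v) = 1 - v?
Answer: 1/2 + 2*sqrt(2) ≈ 3.3284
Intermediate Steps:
f(N) = sqrt(2)*sqrt(N) (f(N) = sqrt(2*N) = sqrt(2)*sqrt(N))
b(x) = 1/2 (b(x) = 1/2 + (0*x)/4 = 1/2 + (1/4)*0 = 1/2 + 0 = 1/2)
K(I, l) = -8 - l (K(I, l) = -2 + (-6 - l) = -8 - l)
d = 1/2 + 2*sqrt(2) (d = 1/2 + sqrt(2)*sqrt(1 - 1*(-3)) = 1/2 + sqrt(2)*sqrt(1 + 3) = 1/2 + sqrt(2)*sqrt(4) = 1/2 + sqrt(2)*2 = 1/2 + 2*sqrt(2) ≈ 3.3284)
K(1, -9)*d = (-8 - 1*(-9))*(1/2 + 2*sqrt(2)) = (-8 + 9)*(1/2 + 2*sqrt(2)) = 1*(1/2 + 2*sqrt(2)) = 1/2 + 2*sqrt(2)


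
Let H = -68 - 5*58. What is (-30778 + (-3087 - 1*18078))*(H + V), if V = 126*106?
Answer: -675155114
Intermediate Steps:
V = 13356
H = -358 (H = -68 - 290 = -358)
(-30778 + (-3087 - 1*18078))*(H + V) = (-30778 + (-3087 - 1*18078))*(-358 + 13356) = (-30778 + (-3087 - 18078))*12998 = (-30778 - 21165)*12998 = -51943*12998 = -675155114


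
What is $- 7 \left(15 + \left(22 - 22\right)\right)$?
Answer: $-105$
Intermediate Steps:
$- 7 \left(15 + \left(22 - 22\right)\right) = - 7 \left(15 + 0\right) = \left(-7\right) 15 = -105$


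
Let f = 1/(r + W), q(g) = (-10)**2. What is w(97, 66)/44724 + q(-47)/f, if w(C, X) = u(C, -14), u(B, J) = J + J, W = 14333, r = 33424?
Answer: 53397101693/11181 ≈ 4.7757e+6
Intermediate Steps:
u(B, J) = 2*J
q(g) = 100
w(C, X) = -28 (w(C, X) = 2*(-14) = -28)
f = 1/47757 (f = 1/(33424 + 14333) = 1/47757 ≈ 2.0939e-5)
w(97, 66)/44724 + q(-47)/f = -28/44724 + 100/(1/47757) = -28*1/44724 + 100*47757 = -7/11181 + 4775700 = 53397101693/11181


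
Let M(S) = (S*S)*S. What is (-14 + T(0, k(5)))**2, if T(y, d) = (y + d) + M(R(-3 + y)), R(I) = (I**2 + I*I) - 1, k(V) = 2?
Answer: 24019801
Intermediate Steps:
R(I) = -1 + 2*I**2 (R(I) = (I**2 + I**2) - 1 = 2*I**2 - 1 = -1 + 2*I**2)
M(S) = S**3 (M(S) = S**2*S = S**3)
T(y, d) = d + y + (-1 + 2*(-3 + y)**2)**3 (T(y, d) = (y + d) + (-1 + 2*(-3 + y)**2)**3 = (d + y) + (-1 + 2*(-3 + y)**2)**3 = d + y + (-1 + 2*(-3 + y)**2)**3)
(-14 + T(0, k(5)))**2 = (-14 + (2 + 0 + (-1 + 2*(-3 + 0)**2)**3))**2 = (-14 + (2 + 0 + (-1 + 2*(-3)**2)**3))**2 = (-14 + (2 + 0 + (-1 + 2*9)**3))**2 = (-14 + (2 + 0 + (-1 + 18)**3))**2 = (-14 + (2 + 0 + 17**3))**2 = (-14 + (2 + 0 + 4913))**2 = (-14 + 4915)**2 = 4901**2 = 24019801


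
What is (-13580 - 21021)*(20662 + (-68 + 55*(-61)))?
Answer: -596486639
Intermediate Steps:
(-13580 - 21021)*(20662 + (-68 + 55*(-61))) = -34601*(20662 + (-68 - 3355)) = -34601*(20662 - 3423) = -34601*17239 = -596486639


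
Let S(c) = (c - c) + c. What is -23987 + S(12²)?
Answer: -23843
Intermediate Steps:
S(c) = c (S(c) = 0 + c = c)
-23987 + S(12²) = -23987 + 12² = -23987 + 144 = -23843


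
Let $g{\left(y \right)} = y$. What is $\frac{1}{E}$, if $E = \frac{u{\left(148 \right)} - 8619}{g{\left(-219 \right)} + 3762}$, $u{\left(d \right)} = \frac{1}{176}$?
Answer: $- \frac{623568}{1516943} \approx -0.41107$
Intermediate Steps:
$u{\left(d \right)} = \frac{1}{176}$
$E = - \frac{1516943}{623568}$ ($E = \frac{\frac{1}{176} - 8619}{-219 + 3762} = - \frac{1516943}{176 \cdot 3543} = \left(- \frac{1516943}{176}\right) \frac{1}{3543} = - \frac{1516943}{623568} \approx -2.4327$)
$\frac{1}{E} = \frac{1}{- \frac{1516943}{623568}} = - \frac{623568}{1516943}$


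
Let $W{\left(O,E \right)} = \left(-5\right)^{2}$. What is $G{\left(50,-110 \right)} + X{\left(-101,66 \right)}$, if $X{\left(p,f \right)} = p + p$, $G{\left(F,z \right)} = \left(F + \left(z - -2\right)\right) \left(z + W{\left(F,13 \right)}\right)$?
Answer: $4728$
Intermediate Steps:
$W{\left(O,E \right)} = 25$
$G{\left(F,z \right)} = \left(25 + z\right) \left(2 + F + z\right)$ ($G{\left(F,z \right)} = \left(F + \left(z - -2\right)\right) \left(z + 25\right) = \left(F + \left(z + 2\right)\right) \left(25 + z\right) = \left(F + \left(2 + z\right)\right) \left(25 + z\right) = \left(2 + F + z\right) \left(25 + z\right) = \left(25 + z\right) \left(2 + F + z\right)$)
$X{\left(p,f \right)} = 2 p$
$G{\left(50,-110 \right)} + X{\left(-101,66 \right)} = \left(50 + \left(-110\right)^{2} + 25 \cdot 50 + 27 \left(-110\right) + 50 \left(-110\right)\right) + 2 \left(-101\right) = \left(50 + 12100 + 1250 - 2970 - 5500\right) - 202 = 4930 - 202 = 4728$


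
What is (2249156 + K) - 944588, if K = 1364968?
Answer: 2669536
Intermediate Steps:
(2249156 + K) - 944588 = (2249156 + 1364968) - 944588 = 3614124 - 944588 = 2669536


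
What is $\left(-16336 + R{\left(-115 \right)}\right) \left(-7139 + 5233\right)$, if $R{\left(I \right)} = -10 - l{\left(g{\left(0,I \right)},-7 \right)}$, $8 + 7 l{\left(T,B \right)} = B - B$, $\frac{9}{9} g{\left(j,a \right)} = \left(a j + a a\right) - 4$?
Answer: $\frac{218073084}{7} \approx 3.1153 \cdot 10^{7}$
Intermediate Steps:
$g{\left(j,a \right)} = -4 + a^{2} + a j$ ($g{\left(j,a \right)} = \left(a j + a a\right) - 4 = \left(a j + a^{2}\right) - 4 = \left(a^{2} + a j\right) - 4 = -4 + a^{2} + a j$)
$l{\left(T,B \right)} = - \frac{8}{7}$ ($l{\left(T,B \right)} = - \frac{8}{7} + \frac{B - B}{7} = - \frac{8}{7} + \frac{1}{7} \cdot 0 = - \frac{8}{7} + 0 = - \frac{8}{7}$)
$R{\left(I \right)} = - \frac{62}{7}$ ($R{\left(I \right)} = -10 - - \frac{8}{7} = -10 + \frac{8}{7} = - \frac{62}{7}$)
$\left(-16336 + R{\left(-115 \right)}\right) \left(-7139 + 5233\right) = \left(-16336 - \frac{62}{7}\right) \left(-7139 + 5233\right) = \left(- \frac{114414}{7}\right) \left(-1906\right) = \frac{218073084}{7}$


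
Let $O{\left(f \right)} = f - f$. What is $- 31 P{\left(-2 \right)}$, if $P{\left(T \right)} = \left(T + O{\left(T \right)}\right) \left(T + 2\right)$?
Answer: $0$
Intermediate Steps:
$O{\left(f \right)} = 0$
$P{\left(T \right)} = T \left(2 + T\right)$ ($P{\left(T \right)} = \left(T + 0\right) \left(T + 2\right) = T \left(2 + T\right)$)
$- 31 P{\left(-2 \right)} = - 31 \left(- 2 \left(2 - 2\right)\right) = - 31 \left(\left(-2\right) 0\right) = \left(-31\right) 0 = 0$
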